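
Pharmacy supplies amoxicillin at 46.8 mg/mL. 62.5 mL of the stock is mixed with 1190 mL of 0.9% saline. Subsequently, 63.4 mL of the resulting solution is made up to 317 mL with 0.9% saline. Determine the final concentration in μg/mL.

Overall dilution factor = 20.04 × 5 = 100.
46.8 mg/mL / 100 = 0.467 mg/mL = 467 μg/mL.

467 μg/mL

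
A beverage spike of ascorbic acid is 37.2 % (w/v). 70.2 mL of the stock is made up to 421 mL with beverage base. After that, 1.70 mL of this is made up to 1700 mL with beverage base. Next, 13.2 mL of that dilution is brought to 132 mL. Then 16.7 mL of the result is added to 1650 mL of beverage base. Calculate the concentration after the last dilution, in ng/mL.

62.2 ng/mL

Overall dilution factor = 5.997 × 1000 × 10 × 99.80 = 5.99 × 10⁶.
37.2 % (w/v) / 5.99 × 10⁶ = 6.22 × 10⁻⁶ % (w/v) = 62.2 ng/mL.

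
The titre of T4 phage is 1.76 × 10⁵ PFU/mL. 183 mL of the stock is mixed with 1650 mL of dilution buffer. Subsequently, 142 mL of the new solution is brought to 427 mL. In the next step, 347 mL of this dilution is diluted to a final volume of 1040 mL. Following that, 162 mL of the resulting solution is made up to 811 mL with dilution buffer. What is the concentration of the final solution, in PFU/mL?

Overall dilution factor = 10.02 × 3.007 × 2.997 × 5.006 = 452.
1.76 × 10⁵ PFU/mL / 452 = 389 PFU/mL.

389 PFU/mL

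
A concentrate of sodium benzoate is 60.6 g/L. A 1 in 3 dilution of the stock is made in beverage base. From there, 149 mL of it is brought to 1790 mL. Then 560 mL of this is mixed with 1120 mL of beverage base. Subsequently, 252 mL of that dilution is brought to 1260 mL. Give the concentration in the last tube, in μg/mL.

Overall dilution factor = 3 × 12.01 × 3 × 5 = 541.
60.6 g/L / 541 = 0.112 g/L = 112 μg/mL.

112 μg/mL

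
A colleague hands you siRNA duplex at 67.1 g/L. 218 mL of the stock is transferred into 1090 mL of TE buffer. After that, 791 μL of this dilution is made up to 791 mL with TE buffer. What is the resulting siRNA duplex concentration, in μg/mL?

11.2 μg/mL

Overall dilution factor = 6 × 1000 = 6000.
67.1 g/L / 6000 = 0.0112 g/L = 11.2 μg/mL.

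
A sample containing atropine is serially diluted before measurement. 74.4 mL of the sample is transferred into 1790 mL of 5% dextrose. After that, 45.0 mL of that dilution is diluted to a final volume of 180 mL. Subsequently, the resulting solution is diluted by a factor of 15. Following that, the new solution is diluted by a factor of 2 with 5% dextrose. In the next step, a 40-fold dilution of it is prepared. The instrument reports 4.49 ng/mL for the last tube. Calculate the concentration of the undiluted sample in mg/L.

540 mg/L

Overall dilution factor = 25.06 × 4 × 15 × 2 × 40 = 1.20 × 10⁵.
Original = 4.49 ng/mL × 1.20 × 10⁵ = 5.40 × 10⁵ ng/mL = 540 mg/L.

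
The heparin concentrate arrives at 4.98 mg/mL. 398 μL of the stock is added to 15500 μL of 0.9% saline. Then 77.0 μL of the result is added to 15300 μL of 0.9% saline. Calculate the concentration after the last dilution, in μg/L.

Overall dilution factor = 39.94 × 199.7 = 7977.
4.98 mg/mL / 7977 = 6.24 × 10⁻⁴ mg/mL = 624 μg/L.

624 μg/L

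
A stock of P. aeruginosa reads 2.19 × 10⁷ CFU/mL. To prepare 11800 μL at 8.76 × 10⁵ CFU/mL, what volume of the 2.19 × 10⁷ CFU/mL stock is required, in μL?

V₁ = C₂V₂/C₁ = 8.76 × 10⁵ × 11800 / 2.19 × 10⁷ = 472 μL.

472 μL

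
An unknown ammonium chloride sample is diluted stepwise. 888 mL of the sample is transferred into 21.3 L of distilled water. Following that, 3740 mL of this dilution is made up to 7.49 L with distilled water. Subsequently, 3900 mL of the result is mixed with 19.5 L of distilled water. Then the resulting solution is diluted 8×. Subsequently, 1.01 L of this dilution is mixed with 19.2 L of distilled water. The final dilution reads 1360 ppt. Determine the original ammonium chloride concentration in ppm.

Overall dilution factor = 24.99 × 2.003 × 6 × 8 × 20.01 = 4.81 × 10⁴.
Original = 1360 ppt × 4.81 × 10⁴ = 6.54 × 10⁷ ppt = 65.4 ppm.

65.4 ppm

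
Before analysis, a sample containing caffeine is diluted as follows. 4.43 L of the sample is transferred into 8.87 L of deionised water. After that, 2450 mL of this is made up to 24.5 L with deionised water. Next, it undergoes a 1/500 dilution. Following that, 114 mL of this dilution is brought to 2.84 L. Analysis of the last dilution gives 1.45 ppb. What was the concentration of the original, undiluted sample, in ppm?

Overall dilution factor = 3.002 × 10 × 500 × 24.91 = 3.74 × 10⁵.
Original = 1.45 ppb × 3.74 × 10⁵ = 5.42 × 10⁵ ppb = 542 ppm.

542 ppm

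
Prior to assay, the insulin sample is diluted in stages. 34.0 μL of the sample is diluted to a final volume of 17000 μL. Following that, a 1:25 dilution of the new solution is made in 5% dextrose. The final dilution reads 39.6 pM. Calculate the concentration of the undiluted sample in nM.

Overall dilution factor = 500 × 25 = 1.25 × 10⁴.
Original = 39.6 pM × 1.25 × 10⁴ = 4.95 × 10⁵ pM = 495 nM.

495 nM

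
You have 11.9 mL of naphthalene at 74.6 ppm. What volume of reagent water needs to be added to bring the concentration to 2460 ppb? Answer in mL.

349 mL

2460 ppb = 2.46 ppm.
V₂ = C₁V₁/C₂ = 74.6 × 11.9 / 2.46 = 361 mL.
Diluent to add = V₂ − V₁ = 361 − 11.9 = 349 mL.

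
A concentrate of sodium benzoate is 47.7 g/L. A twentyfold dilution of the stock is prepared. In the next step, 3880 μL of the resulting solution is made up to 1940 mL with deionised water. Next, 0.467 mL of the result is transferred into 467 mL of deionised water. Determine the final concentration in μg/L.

Overall dilution factor = 20 × 500 × 1001 = 1.00 × 10⁷.
47.7 g/L / 1.00 × 10⁷ = 4.77 × 10⁻⁶ g/L = 4.77 μg/L.

4.77 μg/L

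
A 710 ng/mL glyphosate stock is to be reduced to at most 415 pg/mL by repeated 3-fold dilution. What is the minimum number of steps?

Need 3ⁿ ≥ 1711, so n ≥ log(1711)/log(3) = 6.78.
Minimum whole steps: n = 7.

7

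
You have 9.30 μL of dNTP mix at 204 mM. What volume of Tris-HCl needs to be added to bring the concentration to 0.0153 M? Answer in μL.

115 μL

0.0153 M = 15.3 mM.
V₂ = C₁V₁/C₂ = 204 × 9.30 / 15.3 = 124 μL.
Diluent to add = V₂ − V₁ = 124 − 9.30 = 115 μL.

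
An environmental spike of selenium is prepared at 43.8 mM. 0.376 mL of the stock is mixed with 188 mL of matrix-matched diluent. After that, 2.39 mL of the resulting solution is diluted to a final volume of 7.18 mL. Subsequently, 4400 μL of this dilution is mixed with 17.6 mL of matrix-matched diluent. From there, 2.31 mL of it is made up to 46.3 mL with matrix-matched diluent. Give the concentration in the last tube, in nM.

Overall dilution factor = 501 × 3.004 × 5 × 20.04 = 1.51 × 10⁵.
43.8 mM / 1.51 × 10⁵ = 2.90 × 10⁻⁴ mM = 290 nM.

290 nM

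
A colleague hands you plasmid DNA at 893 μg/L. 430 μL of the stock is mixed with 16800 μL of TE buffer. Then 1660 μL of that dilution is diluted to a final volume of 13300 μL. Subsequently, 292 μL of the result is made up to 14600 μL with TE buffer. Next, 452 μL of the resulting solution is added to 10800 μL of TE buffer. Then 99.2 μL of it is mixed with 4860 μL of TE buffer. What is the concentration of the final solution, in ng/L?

Overall dilution factor = 40.07 × 8.012 × 50 × 24.89 × 49.99 = 2.00 × 10⁷.
893 μg/L / 2.00 × 10⁷ = 4.47 × 10⁻⁵ μg/L = 0.0447 ng/L.

0.0447 ng/L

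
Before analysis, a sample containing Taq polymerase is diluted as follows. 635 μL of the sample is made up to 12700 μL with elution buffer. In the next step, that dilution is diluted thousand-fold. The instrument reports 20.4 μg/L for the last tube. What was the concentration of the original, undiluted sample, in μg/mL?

Overall dilution factor = 20 × 1000 = 2.00 × 10⁴.
Original = 20.4 μg/L × 2.00 × 10⁴ = 4.08 × 10⁵ μg/L = 408 μg/mL.

408 μg/mL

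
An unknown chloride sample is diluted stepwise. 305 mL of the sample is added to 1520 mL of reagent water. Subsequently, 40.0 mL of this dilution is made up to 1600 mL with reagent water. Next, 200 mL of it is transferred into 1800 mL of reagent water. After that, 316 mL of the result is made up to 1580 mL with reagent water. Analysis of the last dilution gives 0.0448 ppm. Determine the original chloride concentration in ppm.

536 ppm

Overall dilution factor = 5.984 × 40 × 10 × 5 = 1.20 × 10⁴.
Original = 0.0448 ppm × 1.20 × 10⁴ = 536 ppm.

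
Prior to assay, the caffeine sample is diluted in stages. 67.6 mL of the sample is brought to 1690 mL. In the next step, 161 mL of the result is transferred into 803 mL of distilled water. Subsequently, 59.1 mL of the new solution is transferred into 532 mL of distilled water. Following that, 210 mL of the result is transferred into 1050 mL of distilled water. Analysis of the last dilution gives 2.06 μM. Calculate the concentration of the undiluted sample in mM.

18.5 mM

Overall dilution factor = 25 × 5.988 × 10.00 × 6 = 8983.
Original = 2.06 μM × 8983 = 1.85 × 10⁴ μM = 18.5 mM.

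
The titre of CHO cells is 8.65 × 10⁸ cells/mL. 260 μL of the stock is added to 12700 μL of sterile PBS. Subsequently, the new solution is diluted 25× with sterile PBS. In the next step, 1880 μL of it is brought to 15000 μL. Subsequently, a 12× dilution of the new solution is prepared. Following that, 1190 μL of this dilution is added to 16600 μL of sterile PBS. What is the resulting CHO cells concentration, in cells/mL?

485 cells/mL

Overall dilution factor = 49.85 × 25 × 7.979 × 12 × 14.95 = 1.78 × 10⁶.
8.65 × 10⁸ cells/mL / 1.78 × 10⁶ = 485 cells/mL.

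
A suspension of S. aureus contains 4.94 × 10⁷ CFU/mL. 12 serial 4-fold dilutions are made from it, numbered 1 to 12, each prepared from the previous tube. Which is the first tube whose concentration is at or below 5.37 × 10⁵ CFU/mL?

tube 4

Tube n has concentration 4.94 × 10⁷ CFU/mL / 4ⁿ.
Need 4ⁿ ≥ 4.94 × 10⁷ CFU/mL / 5.37 × 10⁵ CFU/mL = 92.0, so n ≥ 3.26.
First such tube: n = 4.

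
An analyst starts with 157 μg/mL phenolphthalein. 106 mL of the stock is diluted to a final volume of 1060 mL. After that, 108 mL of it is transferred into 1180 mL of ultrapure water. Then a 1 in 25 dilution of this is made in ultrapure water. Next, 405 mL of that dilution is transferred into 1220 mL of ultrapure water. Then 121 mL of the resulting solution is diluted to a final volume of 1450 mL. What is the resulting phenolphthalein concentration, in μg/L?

1.10 μg/L

Overall dilution factor = 10 × 11.93 × 25 × 4.012 × 11.98 = 1.43 × 10⁵.
157 μg/mL / 1.43 × 10⁵ = 1.10 × 10⁻³ μg/mL = 1.10 μg/L.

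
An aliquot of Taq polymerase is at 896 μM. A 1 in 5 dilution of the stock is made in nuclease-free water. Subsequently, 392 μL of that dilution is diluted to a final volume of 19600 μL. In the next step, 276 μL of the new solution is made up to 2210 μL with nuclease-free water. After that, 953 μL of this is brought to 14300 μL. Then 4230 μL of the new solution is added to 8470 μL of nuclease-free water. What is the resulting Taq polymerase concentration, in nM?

9.94 nM

Overall dilution factor = 5 × 50 × 8.007 × 15.01 × 3.002 = 9.02 × 10⁴.
896 μM / 9.02 × 10⁴ = 9.94 × 10⁻³ μM = 9.94 nM.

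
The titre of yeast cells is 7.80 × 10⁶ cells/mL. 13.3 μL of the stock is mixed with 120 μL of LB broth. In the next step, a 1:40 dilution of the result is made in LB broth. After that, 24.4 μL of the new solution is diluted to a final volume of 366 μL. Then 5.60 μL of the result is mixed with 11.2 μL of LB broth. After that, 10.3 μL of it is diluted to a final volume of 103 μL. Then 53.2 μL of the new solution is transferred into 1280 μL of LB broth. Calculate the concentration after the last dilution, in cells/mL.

1.73 cells/mL

Overall dilution factor = 10.02 × 40 × 15 × 3 × 10 × 25.06 = 4.52 × 10⁶.
7.80 × 10⁶ cells/mL / 4.52 × 10⁶ = 1.73 cells/mL.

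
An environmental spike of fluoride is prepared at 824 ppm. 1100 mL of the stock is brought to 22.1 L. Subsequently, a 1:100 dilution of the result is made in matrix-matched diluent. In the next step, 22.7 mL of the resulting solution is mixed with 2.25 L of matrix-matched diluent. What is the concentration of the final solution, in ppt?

4100 ppt

Overall dilution factor = 20.09 × 100 × 100.1 = 2.01 × 10⁵.
824 ppm / 2.01 × 10⁵ = 4.10 × 10⁻³ ppm = 4100 ppt.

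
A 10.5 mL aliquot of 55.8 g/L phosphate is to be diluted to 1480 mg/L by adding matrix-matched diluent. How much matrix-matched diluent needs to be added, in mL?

385 mL

1480 mg/L = 1.48 g/L.
V₂ = C₁V₁/C₂ = 55.8 × 10.5 / 1.48 = 396 mL.
Diluent to add = V₂ − V₁ = 396 − 10.5 = 385 mL.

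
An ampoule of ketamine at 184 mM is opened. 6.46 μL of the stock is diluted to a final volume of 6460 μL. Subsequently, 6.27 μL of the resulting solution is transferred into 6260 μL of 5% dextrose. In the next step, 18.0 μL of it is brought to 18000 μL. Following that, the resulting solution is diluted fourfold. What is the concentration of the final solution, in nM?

0.0460 nM

Overall dilution factor = 1000 × 999.4 × 1000 × 4 = 4.00 × 10⁹.
184 mM / 4.00 × 10⁹ = 4.60 × 10⁻⁸ mM = 0.0460 nM.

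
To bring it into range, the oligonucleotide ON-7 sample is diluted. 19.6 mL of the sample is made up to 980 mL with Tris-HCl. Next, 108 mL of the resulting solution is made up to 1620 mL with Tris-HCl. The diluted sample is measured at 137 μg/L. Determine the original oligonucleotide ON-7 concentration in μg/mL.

Overall dilution factor = 50 × 15 = 750.
Original = 137 μg/L × 750 = 1.03 × 10⁵ μg/L = 103 μg/mL.

103 μg/mL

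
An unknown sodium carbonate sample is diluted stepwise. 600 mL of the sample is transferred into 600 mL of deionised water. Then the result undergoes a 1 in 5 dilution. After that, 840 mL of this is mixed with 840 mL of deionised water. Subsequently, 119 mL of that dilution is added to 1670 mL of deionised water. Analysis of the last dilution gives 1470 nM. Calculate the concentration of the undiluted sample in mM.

0.442 mM

Overall dilution factor = 2 × 5 × 2 × 15.03 = 301.
Original = 1470 nM × 301 = 4.42 × 10⁵ nM = 0.442 mM.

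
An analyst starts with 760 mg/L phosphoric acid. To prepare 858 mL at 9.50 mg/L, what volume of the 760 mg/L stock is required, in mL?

V₁ = C₂V₂/C₁ = 9.50 × 858 / 760 = 10.7 mL.

10.7 mL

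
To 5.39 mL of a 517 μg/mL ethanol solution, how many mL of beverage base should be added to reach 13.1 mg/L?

13.1 mg/L = 13.1 μg/mL.
V₂ = C₁V₁/C₂ = 517 × 5.39 / 13.1 = 213 mL.
Diluent to add = V₂ − V₁ = 213 − 5.39 = 207 mL.

207 mL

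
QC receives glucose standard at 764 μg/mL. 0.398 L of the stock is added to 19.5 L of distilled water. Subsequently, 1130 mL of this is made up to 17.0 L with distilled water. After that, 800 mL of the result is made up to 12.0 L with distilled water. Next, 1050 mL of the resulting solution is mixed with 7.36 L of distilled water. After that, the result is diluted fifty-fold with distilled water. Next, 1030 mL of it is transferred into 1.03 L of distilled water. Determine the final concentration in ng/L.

84.5 ng/L

Overall dilution factor = 49.99 × 15.04 × 15 × 8.010 × 50 × 2 = 9.04 × 10⁶.
764 μg/mL / 9.04 × 10⁶ = 8.45 × 10⁻⁵ μg/mL = 84.5 ng/L.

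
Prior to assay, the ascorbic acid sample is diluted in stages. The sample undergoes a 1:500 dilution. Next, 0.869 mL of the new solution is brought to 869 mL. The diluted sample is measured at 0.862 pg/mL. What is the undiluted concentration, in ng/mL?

Overall dilution factor = 500 × 1000 = 5.00 × 10⁵.
Original = 0.862 pg/mL × 5.00 × 10⁵ = 4.31 × 10⁵ pg/mL = 431 ng/mL.

431 ng/mL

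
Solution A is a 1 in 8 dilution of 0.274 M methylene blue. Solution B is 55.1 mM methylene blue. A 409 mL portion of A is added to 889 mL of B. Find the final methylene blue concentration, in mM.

C_A = 0.274 M / 8 = 0.0343 M.
C_B = 55.1 mM = 0.0551 M.
C_mix = (C_A·V_A + C_B·V_B)/(V_A + V_B) = (0.0343×409 + 0.0551×889) / 1298 = 0.0485 M = 48.5 mM.

48.5 mM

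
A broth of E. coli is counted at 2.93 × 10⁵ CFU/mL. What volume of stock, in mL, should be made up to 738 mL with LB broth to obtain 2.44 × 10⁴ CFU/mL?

61.5 mL

V₁ = C₂V₂/C₁ = 2.44 × 10⁴ × 738 / 2.93 × 10⁵ = 61.5 mL.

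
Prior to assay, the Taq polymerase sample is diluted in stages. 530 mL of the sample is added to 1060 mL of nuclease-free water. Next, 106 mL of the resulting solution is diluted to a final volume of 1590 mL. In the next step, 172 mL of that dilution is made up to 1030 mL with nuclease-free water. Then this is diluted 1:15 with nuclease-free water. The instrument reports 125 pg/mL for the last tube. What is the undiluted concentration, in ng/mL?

505 ng/mL

Overall dilution factor = 3 × 15 × 5.988 × 15 = 4042.
Original = 125 pg/mL × 4042 = 5.05 × 10⁵ pg/mL = 505 ng/mL.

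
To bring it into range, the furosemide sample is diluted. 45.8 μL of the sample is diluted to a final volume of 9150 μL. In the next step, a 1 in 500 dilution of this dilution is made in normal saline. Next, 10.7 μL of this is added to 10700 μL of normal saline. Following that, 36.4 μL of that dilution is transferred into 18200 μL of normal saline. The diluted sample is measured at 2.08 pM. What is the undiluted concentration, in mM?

104 mM

Overall dilution factor = 199.8 × 500 × 1001 × 501 = 5.01 × 10¹⁰.
Original = 2.08 pM × 5.01 × 10¹⁰ = 1.04 × 10¹¹ pM = 104 mM.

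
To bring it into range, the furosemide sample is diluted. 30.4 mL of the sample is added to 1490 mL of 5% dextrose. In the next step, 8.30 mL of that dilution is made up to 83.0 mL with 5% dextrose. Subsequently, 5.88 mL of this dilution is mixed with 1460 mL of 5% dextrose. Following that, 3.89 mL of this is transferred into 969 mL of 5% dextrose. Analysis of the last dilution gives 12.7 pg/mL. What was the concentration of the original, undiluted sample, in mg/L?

396 mg/L

Overall dilution factor = 50.01 × 10 × 249.3 × 250.1 = 3.12 × 10⁷.
Original = 12.7 pg/mL × 3.12 × 10⁷ = 3.96 × 10⁸ pg/mL = 396 mg/L.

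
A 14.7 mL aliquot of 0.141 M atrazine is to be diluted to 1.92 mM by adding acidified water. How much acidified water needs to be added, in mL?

1060 mL

1.92 mM = 1.92 × 10⁻³ M.
V₂ = C₁V₁/C₂ = 0.141 × 14.7 / 1.92 × 10⁻³ = 1080 mL.
Diluent to add = V₂ − V₁ = 1080 − 14.7 = 1060 mL.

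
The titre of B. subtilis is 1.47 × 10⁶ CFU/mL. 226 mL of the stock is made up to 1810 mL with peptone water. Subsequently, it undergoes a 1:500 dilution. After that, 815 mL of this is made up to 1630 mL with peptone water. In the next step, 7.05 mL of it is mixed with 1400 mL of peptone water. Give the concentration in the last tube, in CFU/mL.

0.920 CFU/mL

Overall dilution factor = 8.009 × 500 × 2 × 199.6 = 1.60 × 10⁶.
1.47 × 10⁶ CFU/mL / 1.60 × 10⁶ = 0.920 CFU/mL.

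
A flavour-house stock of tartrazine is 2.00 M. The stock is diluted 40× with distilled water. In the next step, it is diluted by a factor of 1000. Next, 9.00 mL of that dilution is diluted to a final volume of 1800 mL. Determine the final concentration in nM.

250 nM

Overall dilution factor = 40 × 1000 × 200 = 8.00 × 10⁶.
2.00 M / 8.00 × 10⁶ = 2.50 × 10⁻⁷ M = 250 nM.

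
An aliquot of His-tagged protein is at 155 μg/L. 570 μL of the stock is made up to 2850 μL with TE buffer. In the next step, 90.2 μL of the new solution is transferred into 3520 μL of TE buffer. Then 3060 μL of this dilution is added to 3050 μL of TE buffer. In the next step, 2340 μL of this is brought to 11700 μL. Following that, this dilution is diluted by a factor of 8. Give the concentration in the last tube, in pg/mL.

Overall dilution factor = 5 × 40.02 × 1.997 × 5 × 8 = 1.60 × 10⁴.
155 μg/L / 1.60 × 10⁴ = 9.70 × 10⁻³ μg/L = 9.70 pg/mL.

9.70 pg/mL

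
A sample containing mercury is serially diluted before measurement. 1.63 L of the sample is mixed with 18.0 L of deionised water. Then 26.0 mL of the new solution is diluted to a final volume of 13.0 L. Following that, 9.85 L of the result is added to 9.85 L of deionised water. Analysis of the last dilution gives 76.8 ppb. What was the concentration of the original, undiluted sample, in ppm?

Overall dilution factor = 12.04 × 500 × 2 = 1.20 × 10⁴.
Original = 76.8 ppb × 1.20 × 10⁴ = 9.25 × 10⁵ ppb = 925 ppm.

925 ppm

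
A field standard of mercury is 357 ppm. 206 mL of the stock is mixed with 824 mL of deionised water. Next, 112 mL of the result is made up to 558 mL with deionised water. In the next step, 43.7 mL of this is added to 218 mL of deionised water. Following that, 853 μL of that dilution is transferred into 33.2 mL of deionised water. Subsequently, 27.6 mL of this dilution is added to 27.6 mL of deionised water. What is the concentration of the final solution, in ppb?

Overall dilution factor = 5 × 4.982 × 5.989 × 39.92 × 2 = 1.19 × 10⁴.
357 ppm / 1.19 × 10⁴ = 0.0300 ppm = 30.0 ppb.

30.0 ppb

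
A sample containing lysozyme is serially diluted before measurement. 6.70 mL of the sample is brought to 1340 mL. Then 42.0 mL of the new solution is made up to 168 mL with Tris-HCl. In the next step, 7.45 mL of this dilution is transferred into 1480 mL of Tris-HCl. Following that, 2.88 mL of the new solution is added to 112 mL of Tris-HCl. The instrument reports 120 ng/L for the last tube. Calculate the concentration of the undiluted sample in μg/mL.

765 μg/mL

Overall dilution factor = 200 × 4 × 199.7 × 39.89 = 6.37 × 10⁶.
Original = 120 ng/L × 6.37 × 10⁶ = 7.65 × 10⁸ ng/L = 765 μg/mL.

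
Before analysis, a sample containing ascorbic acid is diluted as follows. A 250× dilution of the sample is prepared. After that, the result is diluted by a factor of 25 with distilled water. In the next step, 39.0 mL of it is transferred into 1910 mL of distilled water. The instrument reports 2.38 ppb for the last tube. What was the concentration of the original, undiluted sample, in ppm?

Overall dilution factor = 250 × 25 × 49.97 = 3.12 × 10⁵.
Original = 2.38 ppb × 3.12 × 10⁵ = 7.43 × 10⁵ ppb = 743 ppm.

743 ppm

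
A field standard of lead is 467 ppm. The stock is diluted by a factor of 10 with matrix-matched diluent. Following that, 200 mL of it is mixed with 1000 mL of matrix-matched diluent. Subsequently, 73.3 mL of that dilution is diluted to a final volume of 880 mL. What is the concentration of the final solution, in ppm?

Overall dilution factor = 10 × 6 × 12.01 = 720.
467 ppm / 720 = 0.648 ppm.

0.648 ppm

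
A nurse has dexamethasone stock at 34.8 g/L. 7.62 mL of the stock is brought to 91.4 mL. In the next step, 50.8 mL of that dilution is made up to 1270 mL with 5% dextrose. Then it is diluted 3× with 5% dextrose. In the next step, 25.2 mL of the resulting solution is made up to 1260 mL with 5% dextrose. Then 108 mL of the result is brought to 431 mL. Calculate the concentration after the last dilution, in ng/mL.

Overall dilution factor = 11.99 × 25 × 3 × 50 × 3.991 = 1.80 × 10⁵.
34.8 g/L / 1.80 × 10⁵ = 1.94 × 10⁻⁴ g/L = 194 ng/mL.

194 ng/mL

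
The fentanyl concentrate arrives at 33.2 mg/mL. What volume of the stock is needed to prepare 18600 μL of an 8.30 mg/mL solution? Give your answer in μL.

4650 μL

V₁ = C₂V₂/C₁ = 8.30 × 18600 / 33.2 = 4650 μL.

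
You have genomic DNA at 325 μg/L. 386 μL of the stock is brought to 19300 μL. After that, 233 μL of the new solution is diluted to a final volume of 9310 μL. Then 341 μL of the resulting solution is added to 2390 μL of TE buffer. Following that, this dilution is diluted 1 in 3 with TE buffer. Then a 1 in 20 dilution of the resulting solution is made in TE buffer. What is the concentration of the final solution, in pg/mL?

0.339 pg/mL

Overall dilution factor = 50 × 39.96 × 8.009 × 3 × 20 = 9.60 × 10⁵.
325 μg/L / 9.60 × 10⁵ = 3.39 × 10⁻⁴ μg/L = 0.339 pg/mL.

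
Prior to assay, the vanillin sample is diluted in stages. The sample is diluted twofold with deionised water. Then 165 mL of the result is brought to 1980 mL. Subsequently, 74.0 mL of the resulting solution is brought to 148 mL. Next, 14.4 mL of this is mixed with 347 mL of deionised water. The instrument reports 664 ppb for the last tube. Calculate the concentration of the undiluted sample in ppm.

Overall dilution factor = 2 × 12 × 2 × 25.10 = 1205.
Original = 664 ppb × 1205 = 8.00 × 10⁵ ppb = 800 ppm.

800 ppm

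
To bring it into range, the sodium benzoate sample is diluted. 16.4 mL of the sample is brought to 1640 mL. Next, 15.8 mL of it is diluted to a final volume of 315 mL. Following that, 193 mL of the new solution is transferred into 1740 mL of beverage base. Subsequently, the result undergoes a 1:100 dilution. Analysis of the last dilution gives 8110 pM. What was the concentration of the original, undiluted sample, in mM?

16.2 mM

Overall dilution factor = 100 × 19.94 × 10.02 × 100 = 2.00 × 10⁶.
Original = 8110 pM × 2.00 × 10⁶ = 1.62 × 10¹⁰ pM = 16.2 mM.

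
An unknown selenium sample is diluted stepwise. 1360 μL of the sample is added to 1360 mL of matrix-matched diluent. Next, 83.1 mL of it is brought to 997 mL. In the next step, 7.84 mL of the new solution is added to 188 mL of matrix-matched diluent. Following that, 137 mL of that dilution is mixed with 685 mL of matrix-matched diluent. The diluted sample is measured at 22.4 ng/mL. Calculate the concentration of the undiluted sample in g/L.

Overall dilution factor = 1001 × 12.00 × 24.98 × 6 = 1.80 × 10⁶.
Original = 22.4 ng/mL × 1.80 × 10⁶ = 4.03 × 10⁷ ng/mL = 40.3 g/L.

40.3 g/L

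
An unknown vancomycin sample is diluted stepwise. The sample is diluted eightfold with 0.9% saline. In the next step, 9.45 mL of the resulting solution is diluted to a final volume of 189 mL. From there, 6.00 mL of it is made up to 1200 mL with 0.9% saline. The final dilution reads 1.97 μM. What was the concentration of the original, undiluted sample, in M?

Overall dilution factor = 8 × 20 × 200 = 3.20 × 10⁴.
Original = 1.97 μM × 3.20 × 10⁴ = 6.30 × 10⁴ μM = 0.0630 M.

0.0630 M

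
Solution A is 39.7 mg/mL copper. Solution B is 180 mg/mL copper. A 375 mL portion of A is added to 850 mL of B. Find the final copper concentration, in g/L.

137 g/L

C_mix = (C_A·V_A + C_B·V_B)/(V_A + V_B) = (39.7×375 + 180×850) / 1225 = 137 mg/mL = 137 g/L.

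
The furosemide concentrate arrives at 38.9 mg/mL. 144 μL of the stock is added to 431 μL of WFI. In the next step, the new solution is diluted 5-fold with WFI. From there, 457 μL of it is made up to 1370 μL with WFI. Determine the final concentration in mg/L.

650 mg/L

Overall dilution factor = 3.993 × 5 × 2.998 = 59.9.
38.9 mg/mL / 59.9 = 0.650 mg/mL = 650 mg/L.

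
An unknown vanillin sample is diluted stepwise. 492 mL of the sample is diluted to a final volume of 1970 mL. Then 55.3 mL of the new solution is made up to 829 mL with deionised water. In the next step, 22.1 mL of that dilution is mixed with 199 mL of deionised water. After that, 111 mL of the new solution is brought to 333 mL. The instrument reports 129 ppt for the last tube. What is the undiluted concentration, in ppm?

0.232 ppm

Overall dilution factor = 4.004 × 14.99 × 10.00 × 3 = 1802.
Original = 129 ppt × 1802 = 2.32 × 10⁵ ppt = 0.232 ppm.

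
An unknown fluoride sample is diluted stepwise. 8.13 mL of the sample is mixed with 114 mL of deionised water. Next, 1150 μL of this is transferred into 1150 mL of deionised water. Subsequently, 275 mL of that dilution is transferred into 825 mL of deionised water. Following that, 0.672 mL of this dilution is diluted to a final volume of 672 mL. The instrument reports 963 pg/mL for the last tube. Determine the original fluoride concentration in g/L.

Overall dilution factor = 15.02 × 1001 × 4 × 1000 = 6.01 × 10⁷.
Original = 963 pg/mL × 6.01 × 10⁷ = 5.79 × 10¹⁰ pg/mL = 57.9 g/L.

57.9 g/L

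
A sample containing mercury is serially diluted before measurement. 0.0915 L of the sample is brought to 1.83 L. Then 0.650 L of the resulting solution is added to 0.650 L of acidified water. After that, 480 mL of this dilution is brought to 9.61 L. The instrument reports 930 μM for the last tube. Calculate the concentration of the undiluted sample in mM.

745 mM

Overall dilution factor = 20 × 2 × 20.02 = 801.
Original = 930 μM × 801 = 7.45 × 10⁵ μM = 745 mM.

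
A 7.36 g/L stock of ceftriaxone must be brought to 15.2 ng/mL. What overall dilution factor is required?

Factor = C₀/C_target = 7.36 g/L / 15.2 ng/mL = 4.84 × 10⁵.

4.84 × 10⁵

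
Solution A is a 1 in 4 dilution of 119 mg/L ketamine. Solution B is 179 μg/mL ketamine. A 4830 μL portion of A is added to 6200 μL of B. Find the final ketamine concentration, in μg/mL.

114 μg/mL

C_A = 119 mg/L / 4 = 29.8 mg/L.
C_B = 179 μg/mL = 179 mg/L.
C_mix = (C_A·V_A + C_B·V_B)/(V_A + V_B) = (29.8×4830 + 179×6200) / 11030 = 114 mg/L = 114 μg/mL.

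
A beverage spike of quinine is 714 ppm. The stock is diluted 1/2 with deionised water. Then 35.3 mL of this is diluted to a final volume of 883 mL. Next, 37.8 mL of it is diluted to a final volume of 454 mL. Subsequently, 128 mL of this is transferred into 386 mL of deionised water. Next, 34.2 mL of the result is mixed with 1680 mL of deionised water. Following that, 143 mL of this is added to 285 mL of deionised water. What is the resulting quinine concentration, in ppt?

Overall dilution factor = 2 × 25.01 × 12.01 × 4.016 × 50.12 × 2.993 = 3.62 × 10⁵.
714 ppm / 3.62 × 10⁵ = 1.97 × 10⁻³ ppm = 1970 ppt.

1970 ppt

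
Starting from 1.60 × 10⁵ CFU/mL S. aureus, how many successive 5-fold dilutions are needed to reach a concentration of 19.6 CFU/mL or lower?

Need 5ⁿ ≥ 8163, so n ≥ log(8163)/log(5) = 5.60.
Minimum whole steps: n = 6.

6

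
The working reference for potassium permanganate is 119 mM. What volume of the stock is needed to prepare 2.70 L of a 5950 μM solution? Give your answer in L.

0.135 L

5950 μM = 5.95 mM.
V₁ = C₂V₂/C₁ = 5.95 × 2.70 / 119 = 0.135 L.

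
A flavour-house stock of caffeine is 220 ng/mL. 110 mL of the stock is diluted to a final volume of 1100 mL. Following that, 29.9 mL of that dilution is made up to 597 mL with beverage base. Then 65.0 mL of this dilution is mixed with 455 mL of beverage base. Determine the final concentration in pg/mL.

Overall dilution factor = 10 × 19.97 × 8 = 1597.
220 ng/mL / 1597 = 0.138 ng/mL = 138 pg/mL.

138 pg/mL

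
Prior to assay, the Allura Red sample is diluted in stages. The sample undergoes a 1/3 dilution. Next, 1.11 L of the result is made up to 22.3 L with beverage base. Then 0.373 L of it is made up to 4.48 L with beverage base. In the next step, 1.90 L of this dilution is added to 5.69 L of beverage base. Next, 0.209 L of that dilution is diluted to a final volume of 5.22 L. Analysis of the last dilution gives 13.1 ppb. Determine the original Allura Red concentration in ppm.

Overall dilution factor = 3 × 20.09 × 12.01 × 3.995 × 24.98 = 7.22 × 10⁴.
Original = 13.1 ppb × 7.22 × 10⁴ = 9.46 × 10⁵ ppb = 946 ppm.

946 ppm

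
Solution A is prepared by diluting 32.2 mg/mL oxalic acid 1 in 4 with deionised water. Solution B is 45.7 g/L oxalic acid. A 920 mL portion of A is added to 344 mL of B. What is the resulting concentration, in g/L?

C_A = 32.2 mg/mL / 4 = 8.05 mg/mL.
C_B = 45.7 g/L = 45.7 mg/mL.
C_mix = (C_A·V_A + C_B·V_B)/(V_A + V_B) = (8.05×920 + 45.7×344) / 1264 = 18.3 mg/mL = 18.3 g/L.

18.3 g/L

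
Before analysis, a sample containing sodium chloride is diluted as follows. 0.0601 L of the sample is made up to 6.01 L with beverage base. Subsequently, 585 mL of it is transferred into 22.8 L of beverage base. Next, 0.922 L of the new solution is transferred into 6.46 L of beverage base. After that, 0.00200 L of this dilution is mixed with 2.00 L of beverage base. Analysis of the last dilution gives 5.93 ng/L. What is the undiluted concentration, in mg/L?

Overall dilution factor = 100 × 39.97 × 8.007 × 1001 = 3.20 × 10⁷.
Original = 5.93 ng/L × 3.20 × 10⁷ = 1.90 × 10⁸ ng/L = 190 mg/L.

190 mg/L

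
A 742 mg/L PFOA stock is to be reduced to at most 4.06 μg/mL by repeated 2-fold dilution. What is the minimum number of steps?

8

Need 2ⁿ ≥ 183, so n ≥ log(183)/log(2) = 7.51.
Minimum whole steps: n = 8.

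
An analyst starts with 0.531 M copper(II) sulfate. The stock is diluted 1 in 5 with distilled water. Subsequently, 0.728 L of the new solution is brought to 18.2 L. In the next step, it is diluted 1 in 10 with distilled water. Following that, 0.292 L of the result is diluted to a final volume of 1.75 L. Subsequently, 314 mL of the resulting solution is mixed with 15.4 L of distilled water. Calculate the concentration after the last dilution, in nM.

1420 nM

Overall dilution factor = 5 × 25 × 10 × 5.993 × 50.04 = 3.75 × 10⁵.
0.531 M / 3.75 × 10⁵ = 1.42 × 10⁻⁶ M = 1420 nM.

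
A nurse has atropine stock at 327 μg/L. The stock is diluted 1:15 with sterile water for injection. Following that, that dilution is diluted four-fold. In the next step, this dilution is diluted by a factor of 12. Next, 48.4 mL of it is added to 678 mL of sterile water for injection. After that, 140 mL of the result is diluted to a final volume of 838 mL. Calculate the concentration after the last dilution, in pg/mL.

Overall dilution factor = 15 × 4 × 12 × 15.01 × 5.986 = 6.47 × 10⁴.
327 μg/L / 6.47 × 10⁴ = 5.06 × 10⁻³ μg/L = 5.06 pg/mL.

5.06 pg/mL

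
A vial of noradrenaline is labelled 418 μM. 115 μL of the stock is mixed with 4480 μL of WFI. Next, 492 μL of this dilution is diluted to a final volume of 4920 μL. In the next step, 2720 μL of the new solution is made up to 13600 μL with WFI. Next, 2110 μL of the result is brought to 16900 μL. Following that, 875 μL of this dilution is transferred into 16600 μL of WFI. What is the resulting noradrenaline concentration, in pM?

1310 pM

Overall dilution factor = 39.96 × 10 × 5 × 8.009 × 19.97 = 3.20 × 10⁵.
418 μM / 3.20 × 10⁵ = 1.31 × 10⁻³ μM = 1310 pM.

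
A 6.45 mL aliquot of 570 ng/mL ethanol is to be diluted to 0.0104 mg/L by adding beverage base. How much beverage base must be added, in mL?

347 mL

0.0104 mg/L = 10.4 ng/mL.
V₂ = C₁V₁/C₂ = 570 × 6.45 / 10.4 = 354 mL.
Diluent to add = V₂ − V₁ = 354 − 6.45 = 347 mL.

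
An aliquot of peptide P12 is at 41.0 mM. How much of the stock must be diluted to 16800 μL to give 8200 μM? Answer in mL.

3.36 mL

8200 μM = 8.20 mM.
V₁ = C₂V₂/C₁ = 8.20 × 16800 / 41.0 = 3360 μL = 3.36 mL.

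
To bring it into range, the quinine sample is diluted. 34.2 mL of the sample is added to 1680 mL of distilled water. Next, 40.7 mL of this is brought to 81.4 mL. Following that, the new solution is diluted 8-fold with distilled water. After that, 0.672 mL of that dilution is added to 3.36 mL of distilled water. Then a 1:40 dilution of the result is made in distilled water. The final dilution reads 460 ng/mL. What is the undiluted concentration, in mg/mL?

Overall dilution factor = 50.12 × 2 × 8 × 6 × 40 = 1.92 × 10⁵.
Original = 460 ng/mL × 1.92 × 10⁵ = 8.85 × 10⁷ ng/mL = 88.5 mg/mL.

88.5 mg/mL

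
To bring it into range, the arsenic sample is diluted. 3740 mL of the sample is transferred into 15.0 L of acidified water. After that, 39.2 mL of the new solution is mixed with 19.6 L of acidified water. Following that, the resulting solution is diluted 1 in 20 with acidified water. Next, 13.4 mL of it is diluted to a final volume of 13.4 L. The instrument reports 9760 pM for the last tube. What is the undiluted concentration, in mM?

Overall dilution factor = 5.011 × 501 × 20 × 1000 = 5.02 × 10⁷.
Original = 9760 pM × 5.02 × 10⁷ = 4.90 × 10¹¹ pM = 490 mM.

490 mM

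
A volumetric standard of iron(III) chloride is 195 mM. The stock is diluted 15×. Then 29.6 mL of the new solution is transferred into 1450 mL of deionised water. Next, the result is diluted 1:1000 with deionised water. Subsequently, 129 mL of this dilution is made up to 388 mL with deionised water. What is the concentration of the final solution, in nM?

86.5 nM

Overall dilution factor = 15 × 49.99 × 1000 × 3.008 = 2.26 × 10⁶.
195 mM / 2.26 × 10⁶ = 8.65 × 10⁻⁵ mM = 86.5 nM.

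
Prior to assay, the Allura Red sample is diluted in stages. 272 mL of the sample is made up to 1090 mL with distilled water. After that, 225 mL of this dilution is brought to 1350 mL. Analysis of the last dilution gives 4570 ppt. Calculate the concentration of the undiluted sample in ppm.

Overall dilution factor = 4.007 × 6 = 24.0.
Original = 4570 ppt × 24.0 = 1.10 × 10⁵ ppt = 0.110 ppm.

0.110 ppm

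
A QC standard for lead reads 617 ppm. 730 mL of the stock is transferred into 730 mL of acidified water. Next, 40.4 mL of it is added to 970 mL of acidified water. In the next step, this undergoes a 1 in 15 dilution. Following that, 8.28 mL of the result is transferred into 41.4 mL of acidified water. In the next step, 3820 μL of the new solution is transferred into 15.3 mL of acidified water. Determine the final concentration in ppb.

Overall dilution factor = 2 × 25.01 × 15 × 6 × 5.005 = 2.25 × 10⁴.
617 ppm / 2.25 × 10⁴ = 0.0274 ppm = 27.4 ppb.

27.4 ppb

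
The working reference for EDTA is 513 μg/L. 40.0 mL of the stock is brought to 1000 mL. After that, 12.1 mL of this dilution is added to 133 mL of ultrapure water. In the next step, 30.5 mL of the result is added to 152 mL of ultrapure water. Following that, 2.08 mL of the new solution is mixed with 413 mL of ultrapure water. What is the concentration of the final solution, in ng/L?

Overall dilution factor = 25 × 11.99 × 5.984 × 199.6 = 3.58 × 10⁵.
513 μg/L / 3.58 × 10⁵ = 1.43 × 10⁻³ μg/L = 1.43 ng/L.

1.43 ng/L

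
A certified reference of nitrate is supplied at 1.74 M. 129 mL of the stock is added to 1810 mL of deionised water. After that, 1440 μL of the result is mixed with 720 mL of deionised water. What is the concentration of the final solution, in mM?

Overall dilution factor = 15.03 × 501 = 7531.
1.74 M / 7531 = 2.31 × 10⁻⁴ M = 0.231 mM.

0.231 mM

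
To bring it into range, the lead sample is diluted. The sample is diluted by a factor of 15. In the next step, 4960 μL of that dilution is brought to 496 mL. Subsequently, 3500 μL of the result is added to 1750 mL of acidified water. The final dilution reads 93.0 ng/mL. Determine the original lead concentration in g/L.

69.9 g/L

Overall dilution factor = 15 × 100 × 501 = 7.52 × 10⁵.
Original = 93.0 ng/mL × 7.52 × 10⁵ = 6.99 × 10⁷ ng/mL = 69.9 g/L.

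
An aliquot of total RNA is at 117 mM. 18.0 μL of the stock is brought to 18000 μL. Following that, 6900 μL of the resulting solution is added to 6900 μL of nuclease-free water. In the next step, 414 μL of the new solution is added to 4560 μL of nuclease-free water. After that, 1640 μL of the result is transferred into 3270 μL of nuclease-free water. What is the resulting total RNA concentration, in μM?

Overall dilution factor = 1000 × 2 × 12.01 × 2.994 = 7.19 × 10⁴.
117 mM / 7.19 × 10⁴ = 1.63 × 10⁻³ mM = 1.63 μM.

1.63 μM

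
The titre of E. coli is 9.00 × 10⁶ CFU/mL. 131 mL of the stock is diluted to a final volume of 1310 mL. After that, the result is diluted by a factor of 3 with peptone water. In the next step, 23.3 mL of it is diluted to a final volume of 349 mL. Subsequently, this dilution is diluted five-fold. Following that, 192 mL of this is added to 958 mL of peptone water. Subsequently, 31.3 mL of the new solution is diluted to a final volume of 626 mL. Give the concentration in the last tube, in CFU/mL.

Overall dilution factor = 10 × 3 × 14.98 × 5 × 5.990 × 20 = 2.69 × 10⁵.
9.00 × 10⁶ CFU/mL / 2.69 × 10⁵ = 33.4 CFU/mL.

33.4 CFU/mL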